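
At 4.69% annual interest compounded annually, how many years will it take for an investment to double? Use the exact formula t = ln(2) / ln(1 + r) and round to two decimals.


Doubling condition: (1 + r)^t = 2
Take ln of both sides: t × ln(1 + r) = ln(2)
t = ln(2) / ln(1 + r)
t = 0.693147 / 0.045833
t = 15.12

t = ln(2) / ln(1 + r) = 15.12 years


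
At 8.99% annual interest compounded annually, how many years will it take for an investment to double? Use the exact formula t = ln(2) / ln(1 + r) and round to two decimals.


Doubling condition: (1 + r)^t = 2
Take ln of both sides: t × ln(1 + r) = ln(2)
t = ln(2) / ln(1 + r)
t = 0.693147 / 0.086086
t = 8.05

t = ln(2) / ln(1 + r) = 8.05 years


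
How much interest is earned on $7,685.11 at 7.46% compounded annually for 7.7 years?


Compound interest earned = final amount − principal.
A = P(1 + r/n)^(nt) = $7,685.11 × (1 + 0.0746/1)^(1 × 7.7) = $13,373.67
Interest = A − P = $13,373.67 − $7,685.11 = $5,688.56

Interest = A - P = $5,688.56


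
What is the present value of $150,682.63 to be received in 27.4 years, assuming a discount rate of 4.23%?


Present value formula: PV = FV / (1 + r)^t
PV = $150,682.63 / (1 + 0.0423)^27.4
PV = $150,682.63 / 3.1117236
PV = $48,424.17

PV = FV / (1 + r)^t = $48,424.17


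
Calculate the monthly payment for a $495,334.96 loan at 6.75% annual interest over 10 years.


Loan payment formula: PMT = PV × r / (1 − (1 + r)^(−n))
Monthly rate r = 0.0675/12 = 0.005625, n = 120 months
Denominator: 1 − (1 + 0.0675/12)^(−120) = 0.489880
PMT = $495,334.96 × (0.0675/12) / 0.489880
PMT = $5,687.64 per month

PMT = PV × r / (1-(1+r)^(-n)) = $5,687.64/month


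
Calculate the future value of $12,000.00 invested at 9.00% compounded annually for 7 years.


Compound interest formula: A = P(1 + r/n)^(nt)
A = $12,000.00 × (1 + 0.09/1)^(1 × 7)
Growth factor: (1 + 0.09/1)^7 = 1.828039
A = $12,000.00 × 1.828039
A = $21,936.47

A = P(1 + r/n)^(nt) = $21,936.47


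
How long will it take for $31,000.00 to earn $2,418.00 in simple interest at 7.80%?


Rearrange the simple interest formula for t:
I = P × r × t  ⇒  t = I / (P × r)
t = $2,418.00 / ($31,000.00 × 0.078)
t = 1

t = I/(P×r) = 1 year


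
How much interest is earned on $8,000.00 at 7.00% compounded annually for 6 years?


Compound interest earned = final amount − principal.
A = P(1 + r/n)^(nt) = $8,000.00 × (1 + 0.07/1)^(1 × 6) = $12,005.84
Interest = A − P = $12,005.84 − $8,000.00 = $4,005.84

Interest = A - P = $4,005.84


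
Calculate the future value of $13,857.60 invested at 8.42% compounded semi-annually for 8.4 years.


Compound interest formula: A = P(1 + r/n)^(nt)
A = $13,857.60 × (1 + 0.0842/2)^(2 × 8.4)
Growth factor: (1 + 0.0842/2)^16.8 = 1.999299
A = $13,857.60 × 1.999299
A = $27,705.49

A = P(1 + r/n)^(nt) = $27,705.49


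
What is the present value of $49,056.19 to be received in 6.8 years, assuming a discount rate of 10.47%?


Present value formula: PV = FV / (1 + r)^t
PV = $49,056.19 / (1 + 0.1047)^6.8
PV = $49,056.19 / 1.9681655
PV = $24,924.83

PV = FV / (1 + r)^t = $24,924.83


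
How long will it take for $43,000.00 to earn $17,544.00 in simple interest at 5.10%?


Rearrange the simple interest formula for t:
I = P × r × t  ⇒  t = I / (P × r)
t = $17,544.00 / ($43,000.00 × 0.051)
t = 8

t = I/(P×r) = 8 years


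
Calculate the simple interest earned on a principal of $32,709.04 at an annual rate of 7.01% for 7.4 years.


Simple interest formula: I = P × r × t
I = $32,709.04 × 0.0701 × 7.4
I = $16,967.49

I = P × r × t = $16,967.49


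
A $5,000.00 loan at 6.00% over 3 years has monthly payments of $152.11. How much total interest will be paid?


Total paid over the life of the loan = PMT × n.
Total paid = $152.11 × 36 = $5,475.96
Total interest = total paid − principal = $5,475.96 − $5,000.00 = $475.96

Total interest = (PMT × n) - PV = $475.96


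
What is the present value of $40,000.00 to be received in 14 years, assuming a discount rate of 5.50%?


Present value formula: PV = FV / (1 + r)^t
PV = $40,000.00 / (1 + 0.055)^14
PV = $40,000.00 / 2.1160915
PV = $18,902.77

PV = FV / (1 + r)^t = $18,902.77


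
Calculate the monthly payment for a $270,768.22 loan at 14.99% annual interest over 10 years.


Loan payment formula: PMT = PV × r / (1 − (1 + r)^(−n))
Monthly rate r = 0.1499/12 ≈ 0.01249167, n = 120 months
Denominator: 1 − (1 + 0.1499/12)^(−120) = 0.774563
PMT = $270,768.22 × (0.1499/12) / 0.774563
PMT = $4,366.78 per month

PMT = PV × r / (1-(1+r)^(-n)) = $4,366.78/month


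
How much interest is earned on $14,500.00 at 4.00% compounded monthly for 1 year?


Compound interest earned = final amount − principal.
A = P(1 + r/n)^(nt) = $14,500.00 × (1 + 0.04/12)^(12 × 1) = $15,090.75
Interest = A − P = $15,090.75 − $14,500.00 = $590.75

Interest = A - P = $590.75


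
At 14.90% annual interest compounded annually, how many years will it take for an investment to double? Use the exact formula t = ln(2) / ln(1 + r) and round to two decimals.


Doubling condition: (1 + r)^t = 2
Take ln of both sides: t × ln(1 + r) = ln(2)
t = ln(2) / ln(1 + r)
t = 0.693147 / 0.138892
t = 4.99

t = ln(2) / ln(1 + r) = 4.99 years


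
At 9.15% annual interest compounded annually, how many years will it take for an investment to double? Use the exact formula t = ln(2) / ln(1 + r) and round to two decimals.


Doubling condition: (1 + r)^t = 2
Take ln of both sides: t × ln(1 + r) = ln(2)
t = ln(2) / ln(1 + r)
t = 0.693147 / 0.087553
t = 7.92

t = ln(2) / ln(1 + r) = 7.92 years


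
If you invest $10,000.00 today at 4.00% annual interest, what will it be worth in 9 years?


Future value formula: FV = PV × (1 + r)^t
FV = $10,000.00 × (1 + 0.04)^9
FV = $10,000.00 × 1.423312
FV = $14,233.12

FV = PV × (1 + r)^t = $14,233.12


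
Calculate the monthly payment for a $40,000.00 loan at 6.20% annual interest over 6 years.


Loan payment formula: PMT = PV × r / (1 − (1 + r)^(−n))
Monthly rate r = 0.062/12 ≈ 0.00516667, n = 72 months
Denominator: 1 − (1 + 0.062/12)^(−72) = 0.309985
PMT = $40,000.00 × (0.062/12) / 0.309985
PMT = $666.70 per month

PMT = PV × r / (1-(1+r)^(-n)) = $666.70/month


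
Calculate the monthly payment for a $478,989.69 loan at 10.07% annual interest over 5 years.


Loan payment formula: PMT = PV × r / (1 − (1 + r)^(−n))
Monthly rate r = 0.1007/12 ≈ 0.00839167, n = 60 months
Denominator: 1 − (1 + 0.1007/12)^(−60) = 0.3943174
PMT = $478,989.69 × (0.1007/12) / 0.3943174
PMT = $10,193.62 per month

PMT = PV × r / (1-(1+r)^(-n)) = $10,193.62/month


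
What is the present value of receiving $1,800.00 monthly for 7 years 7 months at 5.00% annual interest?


Present value of an ordinary annuity: PV = PMT × (1 − (1 + r)^(−n)) / r
Monthly rate r = 0.05/12 ≈ 0.00416667, n = 91
PV = $1,800.00 × (1 − (1 + 0.05/12)^(−91)) / (0.05/12)
PV = $1,800.00 × 75.606984
PV = $136,092.57

PV = PMT × (1-(1+r)^(-n))/r = $136,092.57


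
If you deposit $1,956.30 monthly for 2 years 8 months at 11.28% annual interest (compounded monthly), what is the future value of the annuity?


Future value of an ordinary annuity: FV = PMT × ((1 + r)^n − 1) / r
Monthly rate r = 0.1128/12 = 0.0094, n = 32
FV = $1,956.30 × ((1 + 0.1128/12)^32 − 1) / (0.1128/12)
FV = $1,956.30 × 37.132175
FV = $72,641.67

FV = PMT × ((1+r)^n - 1)/r = $72,641.67


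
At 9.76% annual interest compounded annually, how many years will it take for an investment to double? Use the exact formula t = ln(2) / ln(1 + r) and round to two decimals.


Doubling condition: (1 + r)^t = 2
Take ln of both sides: t × ln(1 + r) = ln(2)
t = ln(2) / ln(1 + r)
t = 0.693147 / 0.093126
t = 7.44

t = ln(2) / ln(1 + r) = 7.44 years


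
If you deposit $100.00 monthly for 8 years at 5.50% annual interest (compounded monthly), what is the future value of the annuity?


Future value of an ordinary annuity: FV = PMT × ((1 + r)^n − 1) / r
Monthly rate r = 0.055/12 ≈ 0.00458333, n = 96
FV = $100.00 × ((1 + 0.055/12)^96 − 1) / (0.055/12)
FV = $100.00 × 120.250282
FV = $12,025.03

FV = PMT × ((1+r)^n - 1)/r = $12,025.03


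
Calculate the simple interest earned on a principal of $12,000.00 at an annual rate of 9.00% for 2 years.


Simple interest formula: I = P × r × t
I = $12,000.00 × 0.09 × 2
I = $2,160.00

I = P × r × t = $2,160.00


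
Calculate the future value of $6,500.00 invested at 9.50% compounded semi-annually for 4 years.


Compound interest formula: A = P(1 + r/n)^(nt)
A = $6,500.00 × (1 + 0.095/2)^(2 × 4)
Growth factor: (1 + 0.095/2)^8 = 1.4495468
A = $6,500.00 × 1.4495468
A = $9,422.05

A = P(1 + r/n)^(nt) = $9,422.05


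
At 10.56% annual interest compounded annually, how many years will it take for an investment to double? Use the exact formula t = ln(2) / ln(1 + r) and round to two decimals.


Doubling condition: (1 + r)^t = 2
Take ln of both sides: t × ln(1 + r) = ln(2)
t = ln(2) / ln(1 + r)
t = 0.693147 / 0.100388
t = 6.90

t = ln(2) / ln(1 + r) = 6.90 years


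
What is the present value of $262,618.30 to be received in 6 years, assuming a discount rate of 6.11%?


Present value formula: PV = FV / (1 + r)^t
PV = $262,618.30 / (1 + 0.0611)^6
PV = $262,618.30 / 1.42737435
PV = $183,986.98

PV = FV / (1 + r)^t = $183,986.98


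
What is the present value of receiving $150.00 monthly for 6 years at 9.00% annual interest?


Present value of an ordinary annuity: PV = PMT × (1 − (1 + r)^(−n)) / r
Monthly rate r = 0.09/12 = 0.0075, n = 72
PV = $150.00 × (1 − (1 + 0.09/12)^(−72)) / (0.09/12)
PV = $150.00 × 55.476849
PV = $8,321.53

PV = PMT × (1-(1+r)^(-n))/r = $8,321.53


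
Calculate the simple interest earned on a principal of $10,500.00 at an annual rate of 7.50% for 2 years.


Simple interest formula: I = P × r × t
I = $10,500.00 × 0.075 × 2
I = $1,575.00

I = P × r × t = $1,575.00


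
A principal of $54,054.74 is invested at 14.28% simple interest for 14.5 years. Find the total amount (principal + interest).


Total amount formula: A = P(1 + rt) = P + P·r·t
Interest: I = P × r × t = $54,054.74 × 0.1428 × 14.5 = $111,925.74
A = P + I = $54,054.74 + $111,925.74 = $165,980.48

A = P + I = P(1 + rt) = $165,980.48


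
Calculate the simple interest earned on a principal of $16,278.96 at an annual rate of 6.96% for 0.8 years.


Simple interest formula: I = P × r × t
I = $16,278.96 × 0.0696 × 0.8
I = $906.41

I = P × r × t = $906.41


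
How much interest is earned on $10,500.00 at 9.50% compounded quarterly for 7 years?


Compound interest earned = final amount − principal.
A = P(1 + r/n)^(nt) = $10,500.00 × (1 + 0.095/4)^(4 × 7) = $20,259.04
Interest = A − P = $20,259.04 − $10,500.00 = $9,759.04

Interest = A - P = $9,759.04


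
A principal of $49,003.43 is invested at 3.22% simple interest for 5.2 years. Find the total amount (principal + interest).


Total amount formula: A = P(1 + rt) = P + P·r·t
Interest: I = P × r × t = $49,003.43 × 0.0322 × 5.2 = $8,205.13
A = P + I = $49,003.43 + $8,205.13 = $57,208.56

A = P + I = P(1 + rt) = $57,208.56


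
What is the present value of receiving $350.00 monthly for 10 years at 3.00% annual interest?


Present value of an ordinary annuity: PV = PMT × (1 − (1 + r)^(−n)) / r
Monthly rate r = 0.03/12 = 0.0025, n = 120
PV = $350.00 × (1 − (1 + 0.03/12)^(−120)) / (0.03/12)
PV = $350.00 × 103.561753
PV = $36,246.61

PV = PMT × (1-(1+r)^(-n))/r = $36,246.61


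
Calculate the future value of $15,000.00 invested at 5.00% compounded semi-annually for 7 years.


Compound interest formula: A = P(1 + r/n)^(nt)
A = $15,000.00 × (1 + 0.05/2)^(2 × 7)
Growth factor: (1 + 0.05/2)^14 = 1.412974
A = $15,000.00 × 1.412974
A = $21,194.61

A = P(1 + r/n)^(nt) = $21,194.61


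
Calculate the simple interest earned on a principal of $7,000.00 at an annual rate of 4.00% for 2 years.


Simple interest formula: I = P × r × t
I = $7,000.00 × 0.04 × 2
I = $560.00

I = P × r × t = $560.00


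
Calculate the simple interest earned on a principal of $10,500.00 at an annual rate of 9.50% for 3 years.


Simple interest formula: I = P × r × t
I = $10,500.00 × 0.095 × 3
I = $2,992.50

I = P × r × t = $2,992.50


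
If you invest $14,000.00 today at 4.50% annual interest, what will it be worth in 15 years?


Future value formula: FV = PV × (1 + r)^t
FV = $14,000.00 × (1 + 0.045)^15
FV = $14,000.00 × 1.935282
FV = $27,093.95

FV = PV × (1 + r)^t = $27,093.95


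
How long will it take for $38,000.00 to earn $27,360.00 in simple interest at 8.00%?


Rearrange the simple interest formula for t:
I = P × r × t  ⇒  t = I / (P × r)
t = $27,360.00 / ($38,000.00 × 0.08)
t = 9

t = I/(P×r) = 9 years


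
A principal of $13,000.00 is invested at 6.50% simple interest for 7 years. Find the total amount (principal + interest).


Total amount formula: A = P(1 + rt) = P + P·r·t
Interest: I = P × r × t = $13,000.00 × 0.065 × 7 = $5,915.00
A = P + I = $13,000.00 + $5,915.00 = $18,915.00

A = P + I = P(1 + rt) = $18,915.00


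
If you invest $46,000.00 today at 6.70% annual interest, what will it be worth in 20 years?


Future value formula: FV = PV × (1 + r)^t
FV = $46,000.00 × (1 + 0.067)^20
FV = $46,000.00 × 3.658376414
FV = $168,285.32

FV = PV × (1 + r)^t = $168,285.32


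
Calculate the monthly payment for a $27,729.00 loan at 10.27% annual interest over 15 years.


Loan payment formula: PMT = PV × r / (1 − (1 + r)^(−n))
Monthly rate r = 0.1027/12 ≈ 0.00855833, n = 180 months
Denominator: 1 − (1 + 0.1027/12)^(−180) = 0.784317
PMT = $27,729.00 × (0.1027/12) / 0.784317
PMT = $302.57 per month

PMT = PV × r / (1-(1+r)^(-n)) = $302.57/month


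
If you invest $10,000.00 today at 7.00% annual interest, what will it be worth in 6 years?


Future value formula: FV = PV × (1 + r)^t
FV = $10,000.00 × (1 + 0.07)^6
FV = $10,000.00 × 1.500730
FV = $15,007.30

FV = PV × (1 + r)^t = $15,007.30


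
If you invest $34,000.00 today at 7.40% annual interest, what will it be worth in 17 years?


Future value formula: FV = PV × (1 + r)^t
FV = $34,000.00 × (1 + 0.074)^17
FV = $34,000.00 × 3.3656797
FV = $114,433.11

FV = PV × (1 + r)^t = $114,433.11


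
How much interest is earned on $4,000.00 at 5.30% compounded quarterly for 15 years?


Compound interest earned = final amount − principal.
A = P(1 + r/n)^(nt) = $4,000.00 × (1 + 0.053/4)^(4 × 15) = $8,811.64
Interest = A − P = $8,811.64 − $4,000.00 = $4,811.64

Interest = A - P = $4,811.64


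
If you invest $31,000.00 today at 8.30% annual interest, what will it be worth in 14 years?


Future value formula: FV = PV × (1 + r)^t
FV = $31,000.00 × (1 + 0.083)^14
FV = $31,000.00 × 3.0535033
FV = $94,658.60

FV = PV × (1 + r)^t = $94,658.60


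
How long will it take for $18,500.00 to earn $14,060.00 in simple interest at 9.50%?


Rearrange the simple interest formula for t:
I = P × r × t  ⇒  t = I / (P × r)
t = $14,060.00 / ($18,500.00 × 0.095)
t = 8

t = I/(P×r) = 8 years


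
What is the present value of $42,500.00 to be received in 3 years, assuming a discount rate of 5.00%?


Present value formula: PV = FV / (1 + r)^t
PV = $42,500.00 / (1 + 0.05)^3
PV = $42,500.00 / 1.157625
PV = $36,713.10

PV = FV / (1 + r)^t = $36,713.10


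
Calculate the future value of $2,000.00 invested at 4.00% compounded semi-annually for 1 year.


Compound interest formula: A = P(1 + r/n)^(nt)
A = $2,000.00 × (1 + 0.04/2)^(2 × 1)
Growth factor: (1 + 0.04/2)^2 = 1.040400
A = $2,000.00 × 1.040400
A = $2,080.80

A = P(1 + r/n)^(nt) = $2,080.80


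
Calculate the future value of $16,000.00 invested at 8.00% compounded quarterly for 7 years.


Compound interest formula: A = P(1 + r/n)^(nt)
A = $16,000.00 × (1 + 0.08/4)^(4 × 7)
Growth factor: (1 + 0.08/4)^28 = 1.7410242
A = $16,000.00 × 1.7410242
A = $27,856.39

A = P(1 + r/n)^(nt) = $27,856.39


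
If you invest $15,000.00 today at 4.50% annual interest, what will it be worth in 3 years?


Future value formula: FV = PV × (1 + r)^t
FV = $15,000.00 × (1 + 0.045)^3
FV = $15,000.00 × 1.141166
FV = $17,117.49

FV = PV × (1 + r)^t = $17,117.49


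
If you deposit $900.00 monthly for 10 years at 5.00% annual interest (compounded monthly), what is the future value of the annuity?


Future value of an ordinary annuity: FV = PMT × ((1 + r)^n − 1) / r
Monthly rate r = 0.05/12 ≈ 0.00416667, n = 120
FV = $900.00 × ((1 + 0.05/12)^120 − 1) / (0.05/12)
FV = $900.00 × 155.282279
FV = $139,754.05

FV = PMT × ((1+r)^n - 1)/r = $139,754.05


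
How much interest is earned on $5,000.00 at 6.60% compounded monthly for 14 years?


Compound interest earned = final amount − principal.
A = P(1 + r/n)^(nt) = $5,000.00 × (1 + 0.066/12)^(12 × 14) = $12,564.89
Interest = A − P = $12,564.89 − $5,000.00 = $7,564.89

Interest = A - P = $7,564.89


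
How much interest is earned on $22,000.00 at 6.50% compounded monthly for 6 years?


Compound interest earned = final amount − principal.
A = P(1 + r/n)^(nt) = $22,000.00 × (1 + 0.065/12)^(12 × 6) = $32,459.40
Interest = A − P = $32,459.40 − $22,000.00 = $10,459.40

Interest = A - P = $10,459.40


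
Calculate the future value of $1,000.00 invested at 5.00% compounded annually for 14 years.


Compound interest formula: A = P(1 + r/n)^(nt)
A = $1,000.00 × (1 + 0.05/1)^(1 × 14)
Growth factor: (1 + 0.05/1)^14 = 1.979932
A = $1,000.00 × 1.979932
A = $1,979.93

A = P(1 + r/n)^(nt) = $1,979.93


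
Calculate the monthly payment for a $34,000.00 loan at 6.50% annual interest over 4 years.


Loan payment formula: PMT = PV × r / (1 − (1 + r)^(−n))
Monthly rate r = 0.065/12 ≈ 0.00541667, n = 48 months
Denominator: 1 − (1 + 0.065/12)^(−48) = 0.228407
PMT = $34,000.00 × (0.065/12) / 0.228407
PMT = $806.31 per month

PMT = PV × r / (1-(1+r)^(-n)) = $806.31/month


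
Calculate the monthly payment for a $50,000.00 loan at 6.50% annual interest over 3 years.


Loan payment formula: PMT = PV × r / (1 − (1 + r)^(−n))
Monthly rate r = 0.065/12 ≈ 0.00541667, n = 36 months
Denominator: 1 − (1 + 0.065/12)^(−36) = 0.176732
PMT = $50,000.00 × (0.065/12) / 0.176732
PMT = $1,532.45 per month

PMT = PV × r / (1-(1+r)^(-n)) = $1,532.45/month


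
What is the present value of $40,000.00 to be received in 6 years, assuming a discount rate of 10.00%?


Present value formula: PV = FV / (1 + r)^t
PV = $40,000.00 / (1 + 0.1)^6
PV = $40,000.00 / 1.771561
PV = $22,578.96

PV = FV / (1 + r)^t = $22,578.96


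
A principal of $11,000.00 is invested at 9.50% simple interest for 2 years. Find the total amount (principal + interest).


Total amount formula: A = P(1 + rt) = P + P·r·t
Interest: I = P × r × t = $11,000.00 × 0.095 × 2 = $2,090.00
A = P + I = $11,000.00 + $2,090.00 = $13,090.00

A = P + I = P(1 + rt) = $13,090.00


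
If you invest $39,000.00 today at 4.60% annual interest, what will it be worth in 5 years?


Future value formula: FV = PV × (1 + r)^t
FV = $39,000.00 × (1 + 0.046)^5
FV = $39,000.00 × 1.252156
FV = $48,834.08

FV = PV × (1 + r)^t = $48,834.08


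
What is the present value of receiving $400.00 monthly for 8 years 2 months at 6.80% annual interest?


Present value of an ordinary annuity: PV = PMT × (1 − (1 + r)^(−n)) / r
Monthly rate r = 0.068/12 ≈ 0.00566667, n = 98
PV = $400.00 × (1 − (1 + 0.068/12)^(−98)) / (0.068/12)
PV = $400.00 × 75.038609
PV = $30,015.44

PV = PMT × (1-(1+r)^(-n))/r = $30,015.44


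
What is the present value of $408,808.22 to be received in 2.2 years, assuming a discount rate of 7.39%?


Present value formula: PV = FV / (1 + r)^t
PV = $408,808.22 / (1 + 0.0739)^2.2
PV = $408,808.22 / 1.1698238
PV = $349,461.36

PV = FV / (1 + r)^t = $349,461.36


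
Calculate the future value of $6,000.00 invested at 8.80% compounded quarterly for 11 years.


Compound interest formula: A = P(1 + r/n)^(nt)
A = $6,000.00 × (1 + 0.088/4)^(4 × 11)
Growth factor: (1 + 0.088/4)^44 = 2.605190
A = $6,000.00 × 2.605190
A = $15,631.14

A = P(1 + r/n)^(nt) = $15,631.14


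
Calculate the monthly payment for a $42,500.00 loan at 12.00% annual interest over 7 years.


Loan payment formula: PMT = PV × r / (1 − (1 + r)^(−n))
Monthly rate r = 0.12/12 = 0.01, n = 84 months
Denominator: 1 − (1 + 0.12/12)^(−84) = 0.566485
PMT = $42,500.00 × (0.12/12) / 0.566485
PMT = $750.24 per month

PMT = PV × r / (1-(1+r)^(-n)) = $750.24/month


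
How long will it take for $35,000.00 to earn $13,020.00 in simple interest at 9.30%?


Rearrange the simple interest formula for t:
I = P × r × t  ⇒  t = I / (P × r)
t = $13,020.00 / ($35,000.00 × 0.093)
t = 4

t = I/(P×r) = 4 years


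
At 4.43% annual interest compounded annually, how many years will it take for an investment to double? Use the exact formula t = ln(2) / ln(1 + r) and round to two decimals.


Doubling condition: (1 + r)^t = 2
Take ln of both sides: t × ln(1 + r) = ln(2)
t = ln(2) / ln(1 + r)
t = 0.693147 / 0.043347
t = 15.99

t = ln(2) / ln(1 + r) = 15.99 years


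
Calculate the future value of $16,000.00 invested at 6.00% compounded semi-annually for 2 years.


Compound interest formula: A = P(1 + r/n)^(nt)
A = $16,000.00 × (1 + 0.06/2)^(2 × 2)
Growth factor: (1 + 0.06/2)^4 = 1.125509
A = $16,000.00 × 1.125509
A = $18,008.14

A = P(1 + r/n)^(nt) = $18,008.14


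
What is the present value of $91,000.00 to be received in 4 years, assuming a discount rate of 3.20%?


Present value formula: PV = FV / (1 + r)^t
PV = $91,000.00 / (1 + 0.032)^4
PV = $91,000.00 / 1.1342761
PV = $80,227.38

PV = FV / (1 + r)^t = $80,227.38


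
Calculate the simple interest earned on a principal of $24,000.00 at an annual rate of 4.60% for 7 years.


Simple interest formula: I = P × r × t
I = $24,000.00 × 0.046 × 7
I = $7,728.00

I = P × r × t = $7,728.00


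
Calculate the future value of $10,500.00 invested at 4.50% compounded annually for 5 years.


Compound interest formula: A = P(1 + r/n)^(nt)
A = $10,500.00 × (1 + 0.045/1)^(1 × 5)
Growth factor: (1 + 0.045/1)^5 = 1.246182
A = $10,500.00 × 1.246182
A = $13,084.91

A = P(1 + r/n)^(nt) = $13,084.91


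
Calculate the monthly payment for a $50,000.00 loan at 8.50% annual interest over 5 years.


Loan payment formula: PMT = PV × r / (1 − (1 + r)^(−n))
Monthly rate r = 0.085/12 ≈ 0.00708333, n = 60 months
Denominator: 1 − (1 + 0.085/12)^(−60) = 0.345250
PMT = $50,000.00 × (0.085/12) / 0.345250
PMT = $1,025.83 per month

PMT = PV × r / (1-(1+r)^(-n)) = $1,025.83/month


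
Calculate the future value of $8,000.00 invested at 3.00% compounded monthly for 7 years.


Compound interest formula: A = P(1 + r/n)^(nt)
A = $8,000.00 × (1 + 0.03/12)^(12 × 7)
Growth factor: (1 + 0.03/12)^84 = 1.233355
A = $8,000.00 × 1.233355
A = $9,866.84

A = P(1 + r/n)^(nt) = $9,866.84


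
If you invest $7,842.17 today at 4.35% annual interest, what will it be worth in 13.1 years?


Future value formula: FV = PV × (1 + r)^t
FV = $7,842.17 × (1 + 0.0435)^13.1
FV = $7,842.17 × 1.746832
FV = $13,698.95

FV = PV × (1 + r)^t = $13,698.95


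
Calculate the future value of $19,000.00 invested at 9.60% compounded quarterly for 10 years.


Compound interest formula: A = P(1 + r/n)^(nt)
A = $19,000.00 × (1 + 0.096/4)^(4 × 10)
Growth factor: (1 + 0.096/4)^40 = 2.582250
A = $19,000.00 × 2.582250
A = $49,062.75

A = P(1 + r/n)^(nt) = $49,062.75


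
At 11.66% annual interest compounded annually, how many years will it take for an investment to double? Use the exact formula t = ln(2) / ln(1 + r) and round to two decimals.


Doubling condition: (1 + r)^t = 2
Take ln of both sides: t × ln(1 + r) = ln(2)
t = ln(2) / ln(1 + r)
t = 0.693147 / 0.110288
t = 6.28

t = ln(2) / ln(1 + r) = 6.28 years


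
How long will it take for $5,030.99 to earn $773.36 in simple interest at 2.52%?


Rearrange the simple interest formula for t:
I = P × r × t  ⇒  t = I / (P × r)
t = $773.36 / ($5,030.99 × 0.0252)
t = 6.1

t = I/(P×r) = 6.1 years


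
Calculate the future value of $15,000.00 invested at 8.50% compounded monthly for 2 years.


Compound interest formula: A = P(1 + r/n)^(nt)
A = $15,000.00 × (1 + 0.085/12)^(12 × 2)
Growth factor: (1 + 0.085/12)^24 = 1.1845948
A = $15,000.00 × 1.1845948
A = $17,768.92

A = P(1 + r/n)^(nt) = $17,768.92


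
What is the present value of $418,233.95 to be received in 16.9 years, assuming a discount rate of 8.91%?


Present value formula: PV = FV / (1 + r)^t
PV = $418,233.95 / (1 + 0.0891)^16.9
PV = $418,233.95 / 4.2310203
PV = $98,849.43

PV = FV / (1 + r)^t = $98,849.43


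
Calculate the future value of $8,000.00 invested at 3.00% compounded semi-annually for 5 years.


Compound interest formula: A = P(1 + r/n)^(nt)
A = $8,000.00 × (1 + 0.03/2)^(2 × 5)
Growth factor: (1 + 0.03/2)^10 = 1.160541
A = $8,000.00 × 1.160541
A = $9,284.33

A = P(1 + r/n)^(nt) = $9,284.33


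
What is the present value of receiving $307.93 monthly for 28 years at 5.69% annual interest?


Present value of an ordinary annuity: PV = PMT × (1 − (1 + r)^(−n)) / r
Monthly rate r = 0.0569/12 ≈ 0.00474167, n = 336
PV = $307.93 × (1 − (1 + 0.0569/12)^(−336)) / (0.0569/12)
PV = $307.93 × 167.864831
PV = $51,690.62

PV = PMT × (1-(1+r)^(-n))/r = $51,690.62


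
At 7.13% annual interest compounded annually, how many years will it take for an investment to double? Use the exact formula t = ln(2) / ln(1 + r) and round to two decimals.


Doubling condition: (1 + r)^t = 2
Take ln of both sides: t × ln(1 + r) = ln(2)
t = ln(2) / ln(1 + r)
t = 0.693147 / 0.068873
t = 10.06

t = ln(2) / ln(1 + r) = 10.06 years


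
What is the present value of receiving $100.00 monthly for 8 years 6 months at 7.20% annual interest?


Present value of an ordinary annuity: PV = PMT × (1 − (1 + r)^(−n)) / r
Monthly rate r = 0.072/12 = 0.006, n = 102
PV = $100.00 × (1 − (1 + 0.072/12)^(−102)) / (0.072/12)
PV = $100.00 × 76.123701
PV = $7,612.37

PV = PMT × (1-(1+r)^(-n))/r = $7,612.37


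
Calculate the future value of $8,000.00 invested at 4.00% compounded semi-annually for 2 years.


Compound interest formula: A = P(1 + r/n)^(nt)
A = $8,000.00 × (1 + 0.04/2)^(2 × 2)
Growth factor: (1 + 0.04/2)^4 = 1.082432
A = $8,000.00 × 1.082432
A = $8,659.46

A = P(1 + r/n)^(nt) = $8,659.46


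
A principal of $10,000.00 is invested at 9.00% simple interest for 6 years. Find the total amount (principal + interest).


Total amount formula: A = P(1 + rt) = P + P·r·t
Interest: I = P × r × t = $10,000.00 × 0.09 × 6 = $5,400.00
A = P + I = $10,000.00 + $5,400.00 = $15,400.00

A = P + I = P(1 + rt) = $15,400.00


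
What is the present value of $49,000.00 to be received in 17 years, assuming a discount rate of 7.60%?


Present value formula: PV = FV / (1 + r)^t
PV = $49,000.00 / (1 + 0.076)^17
PV = $49,000.00 / 3.473830
PV = $14,105.47

PV = FV / (1 + r)^t = $14,105.47


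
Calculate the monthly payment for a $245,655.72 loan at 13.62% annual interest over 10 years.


Loan payment formula: PMT = PV × r / (1 − (1 + r)^(−n))
Monthly rate r = 0.1362/12 = 0.01135, n = 120 months
Denominator: 1 − (1 + 0.1362/12)^(−120) = 0.741879
PMT = $245,655.72 × (0.1362/12) / 0.741879
PMT = $3,758.28 per month

PMT = PV × r / (1-(1+r)^(-n)) = $3,758.28/month


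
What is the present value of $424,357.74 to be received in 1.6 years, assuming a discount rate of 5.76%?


Present value formula: PV = FV / (1 + r)^t
PV = $424,357.74 / (1 + 0.0576)^1.6
PV = $424,357.74 / 1.09374053
PV = $387,987.58

PV = FV / (1 + r)^t = $387,987.58


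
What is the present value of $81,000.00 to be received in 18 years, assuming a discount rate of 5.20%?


Present value formula: PV = FV / (1 + r)^t
PV = $81,000.00 / (1 + 0.052)^18
PV = $81,000.00 / 2.4904815
PV = $32,523.83

PV = FV / (1 + r)^t = $32,523.83


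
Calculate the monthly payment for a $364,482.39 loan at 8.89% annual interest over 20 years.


Loan payment formula: PMT = PV × r / (1 − (1 + r)^(−n))
Monthly rate r = 0.0889/12 ≈ 0.00740833, n = 240 months
Denominator: 1 − (1 + 0.0889/12)^(−240) = 0.829913
PMT = $364,482.39 × (0.0889/12) / 0.829913
PMT = $3,253.60 per month

PMT = PV × r / (1-(1+r)^(-n)) = $3,253.60/month


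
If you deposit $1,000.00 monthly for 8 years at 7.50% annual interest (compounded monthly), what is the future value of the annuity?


Future value of an ordinary annuity: FV = PMT × ((1 + r)^n − 1) / r
Monthly rate r = 0.075/12 = 0.00625, n = 96
FV = $1,000.00 × ((1 + 0.075/12)^96 − 1) / (0.075/12)
FV = $1,000.00 × 130.995147
FV = $130,995.15

FV = PMT × ((1+r)^n - 1)/r = $130,995.15


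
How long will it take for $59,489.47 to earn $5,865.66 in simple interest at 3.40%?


Rearrange the simple interest formula for t:
I = P × r × t  ⇒  t = I / (P × r)
t = $5,865.66 / ($59,489.47 × 0.034)
t = 2.9

t = I/(P×r) = 2.9 years


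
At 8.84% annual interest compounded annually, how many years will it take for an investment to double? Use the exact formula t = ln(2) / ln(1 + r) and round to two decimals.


Doubling condition: (1 + r)^t = 2
Take ln of both sides: t × ln(1 + r) = ln(2)
t = ln(2) / ln(1 + r)
t = 0.693147 / 0.084709
t = 8.18

t = ln(2) / ln(1 + r) = 8.18 years


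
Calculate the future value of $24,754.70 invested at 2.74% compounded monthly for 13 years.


Compound interest formula: A = P(1 + r/n)^(nt)
A = $24,754.70 × (1 + 0.0274/12)^(12 × 13)
Growth factor: (1 + 0.0274/12)^156 = 1.4273134
A = $24,754.70 × 1.4273134
A = $35,332.72

A = P(1 + r/n)^(nt) = $35,332.72


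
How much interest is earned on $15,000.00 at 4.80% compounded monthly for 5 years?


Compound interest earned = final amount − principal.
A = P(1 + r/n)^(nt) = $15,000.00 × (1 + 0.048/12)^(12 × 5) = $19,059.61
Interest = A − P = $19,059.61 − $15,000.00 = $4,059.61

Interest = A - P = $4,059.61


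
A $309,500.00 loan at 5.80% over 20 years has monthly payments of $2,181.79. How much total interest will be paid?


Total paid over the life of the loan = PMT × n.
Total paid = $2,181.79 × 240 = $523,629.60
Total interest = total paid − principal = $523,629.60 − $309,500.00 = $214,129.60

Total interest = (PMT × n) - PV = $214,129.60


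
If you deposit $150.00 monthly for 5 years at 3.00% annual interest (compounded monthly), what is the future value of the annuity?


Future value of an ordinary annuity: FV = PMT × ((1 + r)^n − 1) / r
Monthly rate r = 0.03/12 = 0.0025, n = 60
FV = $150.00 × ((1 + 0.03/12)^60 − 1) / (0.03/12)
FV = $150.00 × 64.646713
FV = $9,697.01

FV = PMT × ((1+r)^n - 1)/r = $9,697.01


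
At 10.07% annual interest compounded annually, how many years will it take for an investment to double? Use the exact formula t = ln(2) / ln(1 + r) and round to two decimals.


Doubling condition: (1 + r)^t = 2
Take ln of both sides: t × ln(1 + r) = ln(2)
t = ln(2) / ln(1 + r)
t = 0.693147 / 0.095946
t = 7.22

t = ln(2) / ln(1 + r) = 7.22 years


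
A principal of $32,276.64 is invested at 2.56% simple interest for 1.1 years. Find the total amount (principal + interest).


Total amount formula: A = P(1 + rt) = P + P·r·t
Interest: I = P × r × t = $32,276.64 × 0.0256 × 1.1 = $908.91
A = P + I = $32,276.64 + $908.91 = $33,185.55

A = P + I = P(1 + rt) = $33,185.55


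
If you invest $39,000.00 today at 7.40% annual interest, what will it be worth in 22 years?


Future value formula: FV = PV × (1 + r)^t
FV = $39,000.00 × (1 + 0.074)^22
FV = $39,000.00 × 4.8094364
FV = $187,568.02

FV = PV × (1 + r)^t = $187,568.02


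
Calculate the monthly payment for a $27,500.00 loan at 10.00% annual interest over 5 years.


Loan payment formula: PMT = PV × r / (1 − (1 + r)^(−n))
Monthly rate r = 0.1/12 ≈ 0.00833333, n = 60 months
Denominator: 1 − (1 + 0.1/12)^(−60) = 0.392211
PMT = $27,500.00 × (0.1/12) / 0.392211
PMT = $584.29 per month

PMT = PV × r / (1-(1+r)^(-n)) = $584.29/month


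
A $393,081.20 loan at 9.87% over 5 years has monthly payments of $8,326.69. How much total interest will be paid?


Total paid over the life of the loan = PMT × n.
Total paid = $8,326.69 × 60 = $499,601.40
Total interest = total paid − principal = $499,601.40 − $393,081.20 = $106,520.20

Total interest = (PMT × n) - PV = $106,520.20


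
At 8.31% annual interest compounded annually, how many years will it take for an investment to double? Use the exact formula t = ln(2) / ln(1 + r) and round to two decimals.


Doubling condition: (1 + r)^t = 2
Take ln of both sides: t × ln(1 + r) = ln(2)
t = ln(2) / ln(1 + r)
t = 0.693147 / 0.079827
t = 8.68

t = ln(2) / ln(1 + r) = 8.68 years


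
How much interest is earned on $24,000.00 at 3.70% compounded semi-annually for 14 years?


Compound interest earned = final amount − principal.
A = P(1 + r/n)^(nt) = $24,000.00 × (1 + 0.037/2)^(2 × 14) = $40,097.77
Interest = A − P = $40,097.77 − $24,000.00 = $16,097.77

Interest = A - P = $16,097.77


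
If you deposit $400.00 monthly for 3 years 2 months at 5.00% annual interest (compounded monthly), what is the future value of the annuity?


Future value of an ordinary annuity: FV = PMT × ((1 + r)^n − 1) / r
Monthly rate r = 0.05/12 ≈ 0.00416667, n = 38
FV = $400.00 × ((1 + 0.05/12)^38 − 1) / (0.05/12)
FV = $400.00 × 41.081119
FV = $16,432.45

FV = PMT × ((1+r)^n - 1)/r = $16,432.45


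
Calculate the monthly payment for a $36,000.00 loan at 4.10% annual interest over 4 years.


Loan payment formula: PMT = PV × r / (1 − (1 + r)^(−n))
Monthly rate r = 0.041/12 ≈ 0.00341667, n = 48 months
Denominator: 1 − (1 + 0.041/12)^(−48) = 0.151021
PMT = $36,000.00 × (0.041/12) / 0.151021
PMT = $814.46 per month

PMT = PV × r / (1-(1+r)^(-n)) = $814.46/month


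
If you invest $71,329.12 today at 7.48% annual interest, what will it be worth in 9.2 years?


Future value formula: FV = PV × (1 + r)^t
FV = $71,329.12 × (1 + 0.0748)^9.2
FV = $71,329.12 × 1.9418445
FV = $138,510.06

FV = PV × (1 + r)^t = $138,510.06


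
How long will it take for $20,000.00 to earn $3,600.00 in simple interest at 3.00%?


Rearrange the simple interest formula for t:
I = P × r × t  ⇒  t = I / (P × r)
t = $3,600.00 / ($20,000.00 × 0.03)
t = 6

t = I/(P×r) = 6 years


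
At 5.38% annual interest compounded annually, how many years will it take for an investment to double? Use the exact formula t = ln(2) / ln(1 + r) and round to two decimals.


Doubling condition: (1 + r)^t = 2
Take ln of both sides: t × ln(1 + r) = ln(2)
t = ln(2) / ln(1 + r)
t = 0.693147 / 0.052403
t = 13.23

t = ln(2) / ln(1 + r) = 13.23 years


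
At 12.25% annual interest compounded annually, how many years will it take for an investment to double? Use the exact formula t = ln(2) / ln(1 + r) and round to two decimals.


Doubling condition: (1 + r)^t = 2
Take ln of both sides: t × ln(1 + r) = ln(2)
t = ln(2) / ln(1 + r)
t = 0.693147 / 0.115558
t = 6.00

t = ln(2) / ln(1 + r) = 6.00 years


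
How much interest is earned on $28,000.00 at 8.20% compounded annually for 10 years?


Compound interest earned = final amount − principal.
A = P(1 + r/n)^(nt) = $28,000.00 × (1 + 0.082/1)^(1 × 10) = $61,578.72
Interest = A − P = $61,578.72 − $28,000.00 = $33,578.72

Interest = A - P = $33,578.72


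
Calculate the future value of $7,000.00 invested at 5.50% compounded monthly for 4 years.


Compound interest formula: A = P(1 + r/n)^(nt)
A = $7,000.00 × (1 + 0.055/12)^(12 × 4)
Growth factor: (1 + 0.055/12)^48 = 1.2454506
A = $7,000.00 × 1.2454506
A = $8,718.15

A = P(1 + r/n)^(nt) = $8,718.15


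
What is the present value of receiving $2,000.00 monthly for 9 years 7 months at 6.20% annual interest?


Present value of an ordinary annuity: PV = PMT × (1 − (1 + r)^(−n)) / r
Monthly rate r = 0.062/12 ≈ 0.00516667, n = 115
PV = $2,000.00 × (1 − (1 + 0.062/12)^(−115)) / (0.062/12)
PV = $2,000.00 × 86.541784
PV = $173,083.57

PV = PMT × (1-(1+r)^(-n))/r = $173,083.57


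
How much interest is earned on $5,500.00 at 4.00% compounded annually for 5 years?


Compound interest earned = final amount − principal.
A = P(1 + r/n)^(nt) = $5,500.00 × (1 + 0.04/1)^(1 × 5) = $6,691.59
Interest = A − P = $6,691.59 − $5,500.00 = $1,191.59

Interest = A - P = $1,191.59


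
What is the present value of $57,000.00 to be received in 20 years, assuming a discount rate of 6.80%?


Present value formula: PV = FV / (1 + r)^t
PV = $57,000.00 / (1 + 0.068)^20
PV = $57,000.00 / 3.727564
PV = $15,291.49

PV = FV / (1 + r)^t = $15,291.49


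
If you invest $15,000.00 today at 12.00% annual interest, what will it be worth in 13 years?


Future value formula: FV = PV × (1 + r)^t
FV = $15,000.00 × (1 + 0.12)^13
FV = $15,000.00 × 4.3634931
FV = $65,452.40

FV = PV × (1 + r)^t = $65,452.40


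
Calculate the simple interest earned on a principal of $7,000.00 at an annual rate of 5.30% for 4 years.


Simple interest formula: I = P × r × t
I = $7,000.00 × 0.053 × 4
I = $1,484.00

I = P × r × t = $1,484.00


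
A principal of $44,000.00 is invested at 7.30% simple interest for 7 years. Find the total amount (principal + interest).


Total amount formula: A = P(1 + rt) = P + P·r·t
Interest: I = P × r × t = $44,000.00 × 0.073 × 7 = $22,484.00
A = P + I = $44,000.00 + $22,484.00 = $66,484.00

A = P + I = P(1 + rt) = $66,484.00


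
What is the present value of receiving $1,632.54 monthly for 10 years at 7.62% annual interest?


Present value of an ordinary annuity: PV = PMT × (1 − (1 + r)^(−n)) / r
Monthly rate r = 0.0762/12 = 0.00635, n = 120
PV = $1,632.54 × (1 − (1 + 0.0762/12)^(−120)) / (0.0762/12)
PV = $1,632.54 × 83.801919
PV = $136,809.98

PV = PMT × (1-(1+r)^(-n))/r = $136,809.98


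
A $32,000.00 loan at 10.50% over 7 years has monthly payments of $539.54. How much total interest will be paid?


Total paid over the life of the loan = PMT × n.
Total paid = $539.54 × 84 = $45,321.36
Total interest = total paid − principal = $45,321.36 − $32,000.00 = $13,321.36

Total interest = (PMT × n) - PV = $13,321.36


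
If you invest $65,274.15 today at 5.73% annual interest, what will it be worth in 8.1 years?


Future value formula: FV = PV × (1 + r)^t
FV = $65,274.15 × (1 + 0.0573)^8.1
FV = $65,274.15 × 1.5703833
FV = $102,505.44

FV = PV × (1 + r)^t = $102,505.44


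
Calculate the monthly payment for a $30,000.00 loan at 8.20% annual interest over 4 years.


Loan payment formula: PMT = PV × r / (1 − (1 + r)^(−n))
Monthly rate r = 0.082/12 ≈ 0.00683333, n = 48 months
Denominator: 1 − (1 + 0.082/12)^(−48) = 0.278833
PMT = $30,000.00 × (0.082/12) / 0.278833
PMT = $735.21 per month

PMT = PV × r / (1-(1+r)^(-n)) = $735.21/month


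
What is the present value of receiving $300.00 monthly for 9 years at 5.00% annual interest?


Present value of an ordinary annuity: PV = PMT × (1 − (1 + r)^(−n)) / r
Monthly rate r = 0.05/12 ≈ 0.00416667, n = 108
PV = $300.00 × (1 − (1 + 0.05/12)^(−108)) / (0.05/12)
PV = $300.00 × 86.826108
PV = $26,047.83

PV = PMT × (1-(1+r)^(-n))/r = $26,047.83


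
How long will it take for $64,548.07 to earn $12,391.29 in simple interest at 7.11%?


Rearrange the simple interest formula for t:
I = P × r × t  ⇒  t = I / (P × r)
t = $12,391.29 / ($64,548.07 × 0.0711)
t = 2.7

t = I/(P×r) = 2.7 years


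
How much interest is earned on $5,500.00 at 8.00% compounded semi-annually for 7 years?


Compound interest earned = final amount − principal.
A = P(1 + r/n)^(nt) = $5,500.00 × (1 + 0.08/2)^(2 × 7) = $9,524.22
Interest = A − P = $9,524.22 − $5,500.00 = $4,024.22

Interest = A - P = $4,024.22
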